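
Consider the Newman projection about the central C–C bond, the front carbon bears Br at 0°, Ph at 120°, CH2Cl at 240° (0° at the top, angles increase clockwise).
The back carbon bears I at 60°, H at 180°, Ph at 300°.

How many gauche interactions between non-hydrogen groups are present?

4

Non-H gauche pairs: Br(0°)/I(60°); Br(0°)/Ph(300°); Ph(120°)/I(60°); CH2Cl(240°)/Ph(300°) — 4 interactions.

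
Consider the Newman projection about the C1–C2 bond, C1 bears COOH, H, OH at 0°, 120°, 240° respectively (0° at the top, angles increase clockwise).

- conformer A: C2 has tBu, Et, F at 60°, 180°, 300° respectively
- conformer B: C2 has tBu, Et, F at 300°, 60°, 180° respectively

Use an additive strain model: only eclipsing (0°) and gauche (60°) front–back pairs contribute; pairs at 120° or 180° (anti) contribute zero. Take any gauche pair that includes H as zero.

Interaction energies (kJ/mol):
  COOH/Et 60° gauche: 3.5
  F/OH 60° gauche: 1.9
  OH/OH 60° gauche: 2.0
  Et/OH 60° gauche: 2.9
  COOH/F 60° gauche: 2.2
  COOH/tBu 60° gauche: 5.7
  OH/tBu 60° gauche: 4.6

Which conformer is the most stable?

A

A (staggered): COOH–tBu gauche, COOH–F gauche, OH–Et gauche, OH–F gauche; 5.7 + 2.2 + 2.9 + 1.9 = 12.7 kJ/mol.
B (staggered): COOH–tBu gauche, COOH–Et gauche, OH–tBu gauche, OH–F gauche; 5.7 + 3.5 + 4.6 + 1.9 = 15.7 kJ/mol.
A has the lowest total (12.7 kJ/mol).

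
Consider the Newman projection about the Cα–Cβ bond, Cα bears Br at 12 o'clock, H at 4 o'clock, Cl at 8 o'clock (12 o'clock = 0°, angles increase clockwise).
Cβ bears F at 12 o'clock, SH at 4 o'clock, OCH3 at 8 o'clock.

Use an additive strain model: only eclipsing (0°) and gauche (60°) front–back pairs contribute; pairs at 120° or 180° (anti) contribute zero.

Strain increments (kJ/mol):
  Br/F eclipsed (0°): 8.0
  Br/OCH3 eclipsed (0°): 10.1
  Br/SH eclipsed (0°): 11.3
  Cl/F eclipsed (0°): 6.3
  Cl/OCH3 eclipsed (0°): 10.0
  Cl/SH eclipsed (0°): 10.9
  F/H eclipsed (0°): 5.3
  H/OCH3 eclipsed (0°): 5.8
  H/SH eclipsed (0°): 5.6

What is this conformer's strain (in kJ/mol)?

This conformer (eclipsed): Br(0°)/F(0°) eclipsed 8.0; H(120°)/SH(120°) eclipsed 5.6; Cl(240°)/OCH3(240°) eclipsed 10.0 → 23.6 kJ/mol.

23.6 kJ/mol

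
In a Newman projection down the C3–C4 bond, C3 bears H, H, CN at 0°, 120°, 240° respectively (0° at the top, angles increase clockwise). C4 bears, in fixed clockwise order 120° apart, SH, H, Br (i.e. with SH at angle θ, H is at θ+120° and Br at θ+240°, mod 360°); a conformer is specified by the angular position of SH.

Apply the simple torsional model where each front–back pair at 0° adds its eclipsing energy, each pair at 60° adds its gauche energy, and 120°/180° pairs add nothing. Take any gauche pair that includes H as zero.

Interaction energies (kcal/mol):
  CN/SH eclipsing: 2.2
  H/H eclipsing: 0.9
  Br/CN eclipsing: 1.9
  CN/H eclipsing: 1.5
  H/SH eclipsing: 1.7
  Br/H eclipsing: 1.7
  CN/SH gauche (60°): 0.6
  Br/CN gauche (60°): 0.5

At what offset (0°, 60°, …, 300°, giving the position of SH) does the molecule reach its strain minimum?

60°

SH at 0° is eclipsed. H at 0° is eclipsed with SH at 0° (1.7); H at 120° is eclipsed with H at 120° (0.9); CN at 240° is eclipsed with Br at 240° (1.9). Total 4.5 kcal/mol.
SH at 60° is staggered. CN at 240° is gauche with Br at 300° (0.5). Total 0.5 kcal/mol.
SH at 120° is eclipsed. H at 0° is eclipsed with Br at 0° (1.7); H at 120° is eclipsed with SH at 120° (1.7); CN at 240° is eclipsed with H at 240° (1.5). Total 4.9 kcal/mol.
SH at 180° is staggered. CN at 240° is gauche with SH at 180° (0.6). Total 0.6 kcal/mol.
SH at 240° is eclipsed. H at 0° is eclipsed with H at 0° (0.9); H at 120° is eclipsed with Br at 120° (1.7); CN at 240° is eclipsed with SH at 240° (2.2). Total 4.8 kcal/mol.
SH at 300° is staggered. CN at 240° is gauche with SH at 300° (0.6); CN at 240° is gauche with Br at 180° (0.5). Total 1.1 kcal/mol.
The minimum (0.5 kcal/mol) occurs with SH at 60°.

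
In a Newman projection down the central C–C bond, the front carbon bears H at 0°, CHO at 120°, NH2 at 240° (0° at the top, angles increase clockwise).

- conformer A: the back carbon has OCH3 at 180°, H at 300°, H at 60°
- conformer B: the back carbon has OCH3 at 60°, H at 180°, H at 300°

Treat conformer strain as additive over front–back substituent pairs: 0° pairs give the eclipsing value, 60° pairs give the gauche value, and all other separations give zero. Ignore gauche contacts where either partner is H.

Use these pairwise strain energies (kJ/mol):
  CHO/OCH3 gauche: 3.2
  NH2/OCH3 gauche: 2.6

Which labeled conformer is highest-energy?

A

A (staggered): CHO–OCH3 gauche, NH2–OCH3 gauche; 3.2 + 2.6 = 5.8 kJ/mol.
B (staggered): CHO–OCH3 gauche; 3.2 = 3.2 kJ/mol.
A has the highest total (5.8 kJ/mol).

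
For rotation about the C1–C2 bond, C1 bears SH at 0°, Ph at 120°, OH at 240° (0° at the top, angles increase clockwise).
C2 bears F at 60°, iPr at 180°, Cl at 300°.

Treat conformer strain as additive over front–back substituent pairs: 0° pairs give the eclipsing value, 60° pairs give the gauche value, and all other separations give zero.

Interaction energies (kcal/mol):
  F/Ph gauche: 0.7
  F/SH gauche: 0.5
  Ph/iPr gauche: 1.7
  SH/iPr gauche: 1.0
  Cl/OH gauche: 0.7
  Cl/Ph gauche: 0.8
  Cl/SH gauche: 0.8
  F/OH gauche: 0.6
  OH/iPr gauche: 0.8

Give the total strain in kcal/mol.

This conformer is staggered. SH at 0° is gauche with F at 60° (0.5); SH at 0° is gauche with Cl at 300° (0.8); Ph at 120° is gauche with F at 60° (0.7); Ph at 120° is gauche with iPr at 180° (1.7); OH at 240° is gauche with iPr at 180° (0.8); OH at 240° is gauche with Cl at 300° (0.7). Total 5.2 kcal/mol.

5.2 kcal/mol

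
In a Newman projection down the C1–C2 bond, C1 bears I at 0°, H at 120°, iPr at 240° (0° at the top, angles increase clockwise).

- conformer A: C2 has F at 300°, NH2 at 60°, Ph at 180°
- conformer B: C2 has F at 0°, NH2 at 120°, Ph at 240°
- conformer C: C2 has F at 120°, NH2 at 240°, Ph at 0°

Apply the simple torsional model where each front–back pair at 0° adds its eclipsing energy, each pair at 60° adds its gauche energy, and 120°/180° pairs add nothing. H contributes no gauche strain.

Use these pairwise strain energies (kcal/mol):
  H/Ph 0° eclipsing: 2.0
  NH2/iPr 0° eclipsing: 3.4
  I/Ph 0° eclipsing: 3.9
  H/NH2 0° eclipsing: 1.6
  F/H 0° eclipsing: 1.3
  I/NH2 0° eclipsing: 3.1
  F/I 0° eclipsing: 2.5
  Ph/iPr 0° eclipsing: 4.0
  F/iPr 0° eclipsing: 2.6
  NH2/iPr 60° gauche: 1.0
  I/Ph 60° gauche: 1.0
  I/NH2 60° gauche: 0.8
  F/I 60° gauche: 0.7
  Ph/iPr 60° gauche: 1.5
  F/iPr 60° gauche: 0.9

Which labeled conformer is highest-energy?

C

A (staggered): I–F gauche, I–NH2 gauche, iPr–F gauche, iPr–Ph gauche; 0.7 + 0.8 + 0.9 + 1.5 = 3.9 kcal/mol.
B (eclipsed): I–F eclipsed, H–NH2 eclipsed, iPr–Ph eclipsed; 2.5 + 1.6 + 4.0 = 8.1 kcal/mol.
C (eclipsed): I–Ph eclipsed, H–F eclipsed, iPr–NH2 eclipsed; 3.9 + 1.3 + 3.4 = 8.6 kcal/mol.
C has the highest total (8.6 kcal/mol).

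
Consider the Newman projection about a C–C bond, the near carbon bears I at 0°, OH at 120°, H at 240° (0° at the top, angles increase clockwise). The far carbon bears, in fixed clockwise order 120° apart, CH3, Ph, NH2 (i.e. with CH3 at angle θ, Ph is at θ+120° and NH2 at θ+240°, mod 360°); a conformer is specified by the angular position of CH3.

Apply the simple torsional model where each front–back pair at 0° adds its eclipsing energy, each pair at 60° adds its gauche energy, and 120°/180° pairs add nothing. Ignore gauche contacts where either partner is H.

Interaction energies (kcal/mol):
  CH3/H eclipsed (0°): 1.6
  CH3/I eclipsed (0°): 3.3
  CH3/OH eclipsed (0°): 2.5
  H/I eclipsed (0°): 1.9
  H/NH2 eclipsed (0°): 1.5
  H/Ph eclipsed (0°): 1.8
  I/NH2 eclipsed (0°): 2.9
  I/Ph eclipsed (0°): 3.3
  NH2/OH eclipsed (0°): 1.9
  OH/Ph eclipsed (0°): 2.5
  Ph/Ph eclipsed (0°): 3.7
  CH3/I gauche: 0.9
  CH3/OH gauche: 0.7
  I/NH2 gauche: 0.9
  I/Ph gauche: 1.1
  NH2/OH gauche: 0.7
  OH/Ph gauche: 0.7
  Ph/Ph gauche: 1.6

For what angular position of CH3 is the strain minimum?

CH3 at 0° (eclipsed): I(0°)/CH3(0°) eclipsed 3.3; OH(120°)/Ph(120°) eclipsed 2.5; H(240°)/NH2(240°) eclipsed 1.5 → 7.3 kcal/mol.
CH3 at 60° (staggered): I(0°)/CH3(60°) gauche 0.9; I(0°)/NH2(300°) gauche 0.9; OH(120°)/CH3(60°) gauche 0.7; OH(120°)/Ph(180°) gauche 0.7 → 3.2 kcal/mol.
CH3 at 120° (eclipsed): I(0°)/NH2(0°) eclipsed 2.9; OH(120°)/CH3(120°) eclipsed 2.5; H(240°)/Ph(240°) eclipsed 1.8 → 7.2 kcal/mol.
CH3 at 180° (staggered): I(0°)/Ph(300°) gauche 1.1; I(0°)/NH2(60°) gauche 0.9; OH(120°)/CH3(180°) gauche 0.7; OH(120°)/NH2(60°) gauche 0.7 → 3.4 kcal/mol.
CH3 at 240° (eclipsed): I(0°)/Ph(0°) eclipsed 3.3; OH(120°)/NH2(120°) eclipsed 1.9; H(240°)/CH3(240°) eclipsed 1.6 → 6.8 kcal/mol.
CH3 at 300° (staggered): I(0°)/CH3(300°) gauche 0.9; I(0°)/Ph(60°) gauche 1.1; OH(120°)/Ph(60°) gauche 0.7; OH(120°)/NH2(180°) gauche 0.7 → 3.4 kcal/mol.
The minimum (3.2 kcal/mol) occurs with CH3 at 60°.

60°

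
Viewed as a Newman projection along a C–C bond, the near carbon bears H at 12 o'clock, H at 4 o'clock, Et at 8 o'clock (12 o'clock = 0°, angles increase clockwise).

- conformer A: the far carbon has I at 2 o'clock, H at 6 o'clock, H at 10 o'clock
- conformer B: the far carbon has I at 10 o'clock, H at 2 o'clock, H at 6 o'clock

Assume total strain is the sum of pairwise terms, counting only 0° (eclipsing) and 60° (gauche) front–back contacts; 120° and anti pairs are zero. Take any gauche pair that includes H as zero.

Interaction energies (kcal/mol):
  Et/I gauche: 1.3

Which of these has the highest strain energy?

A (staggered): no non-H gauche contacts → 0.0 kcal/mol.
B (staggered): Et–I gauche; 1.3 = 1.3 kcal/mol.
B has the highest total (1.3 kcal/mol).

B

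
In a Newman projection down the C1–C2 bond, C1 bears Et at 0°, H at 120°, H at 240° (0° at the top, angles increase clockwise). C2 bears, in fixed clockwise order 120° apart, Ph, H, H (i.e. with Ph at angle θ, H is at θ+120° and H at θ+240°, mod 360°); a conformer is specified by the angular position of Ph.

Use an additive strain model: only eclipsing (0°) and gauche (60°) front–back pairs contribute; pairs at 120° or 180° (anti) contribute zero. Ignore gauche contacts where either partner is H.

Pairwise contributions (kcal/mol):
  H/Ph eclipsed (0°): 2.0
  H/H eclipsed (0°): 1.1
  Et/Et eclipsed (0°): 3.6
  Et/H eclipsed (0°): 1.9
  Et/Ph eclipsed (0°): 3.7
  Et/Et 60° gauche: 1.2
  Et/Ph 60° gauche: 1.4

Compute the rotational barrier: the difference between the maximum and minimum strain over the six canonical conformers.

5.9 kcal/mol

Ph at 0° (eclipsed): Et(0°)/Ph(0°) eclipsed 3.7; H(120°)/H(120°) eclipsed 1.1; H(240°)/H(240°) eclipsed 1.1 → 5.9 kcal/mol.
Ph at 60° (staggered): Et(0°)/Ph(60°) gauche 1.4 → 1.4 kcal/mol.
Ph at 120° (eclipsed): Et(0°)/H(0°) eclipsed 1.9; H(120°)/Ph(120°) eclipsed 2.0; H(240°)/H(240°) eclipsed 1.1 → 5.0 kcal/mol.
Ph at 180° (staggered): no non-H gauche contacts → 0.0 kcal/mol.
Ph at 240° (eclipsed): Et(0°)/H(0°) eclipsed 1.9; H(120°)/H(120°) eclipsed 1.1; H(240°)/Ph(240°) eclipsed 2.0 → 5.0 kcal/mol.
Ph at 300° (staggered): Et(0°)/Ph(300°) gauche 1.4 → 1.4 kcal/mol.
Max at 0° (5.9 kcal/mol), min at 180° (0.0 kcal/mol); barrier = 5.9 kcal/mol.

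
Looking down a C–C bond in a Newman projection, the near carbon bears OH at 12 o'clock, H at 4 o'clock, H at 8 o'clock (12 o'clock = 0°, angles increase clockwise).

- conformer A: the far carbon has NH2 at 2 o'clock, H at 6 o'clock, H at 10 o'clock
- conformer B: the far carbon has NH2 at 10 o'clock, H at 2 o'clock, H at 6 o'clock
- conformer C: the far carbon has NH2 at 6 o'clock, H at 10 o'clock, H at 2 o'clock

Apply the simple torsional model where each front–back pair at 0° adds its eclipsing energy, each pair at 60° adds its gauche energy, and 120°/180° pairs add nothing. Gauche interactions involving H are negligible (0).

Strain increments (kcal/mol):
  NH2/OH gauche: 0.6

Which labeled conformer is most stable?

A is staggered. OH at 0° is gauche with NH2 at 60° (0.6). Total 0.6 kcal/mol.
B is staggered. OH at 0° is gauche with NH2 at 300° (0.6). Total 0.6 kcal/mol.
C (staggered): no non-H gauche contacts → 0.0 kcal/mol.
C has the lowest total (0.0 kcal/mol).

C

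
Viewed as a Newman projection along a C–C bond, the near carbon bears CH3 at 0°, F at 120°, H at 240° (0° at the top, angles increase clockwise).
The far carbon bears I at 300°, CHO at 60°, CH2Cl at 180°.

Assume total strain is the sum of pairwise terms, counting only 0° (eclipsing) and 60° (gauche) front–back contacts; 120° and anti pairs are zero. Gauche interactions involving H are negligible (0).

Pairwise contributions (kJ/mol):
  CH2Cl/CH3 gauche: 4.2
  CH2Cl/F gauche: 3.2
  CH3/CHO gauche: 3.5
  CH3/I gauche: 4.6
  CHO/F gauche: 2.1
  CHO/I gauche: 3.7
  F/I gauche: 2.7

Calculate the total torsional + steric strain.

This conformer (staggered): CH3–I gauche, CH3–CHO gauche, F–CHO gauche, F–CH2Cl gauche; 4.6 + 3.5 + 2.1 + 3.2 = 13.4 kJ/mol.

13.4 kJ/mol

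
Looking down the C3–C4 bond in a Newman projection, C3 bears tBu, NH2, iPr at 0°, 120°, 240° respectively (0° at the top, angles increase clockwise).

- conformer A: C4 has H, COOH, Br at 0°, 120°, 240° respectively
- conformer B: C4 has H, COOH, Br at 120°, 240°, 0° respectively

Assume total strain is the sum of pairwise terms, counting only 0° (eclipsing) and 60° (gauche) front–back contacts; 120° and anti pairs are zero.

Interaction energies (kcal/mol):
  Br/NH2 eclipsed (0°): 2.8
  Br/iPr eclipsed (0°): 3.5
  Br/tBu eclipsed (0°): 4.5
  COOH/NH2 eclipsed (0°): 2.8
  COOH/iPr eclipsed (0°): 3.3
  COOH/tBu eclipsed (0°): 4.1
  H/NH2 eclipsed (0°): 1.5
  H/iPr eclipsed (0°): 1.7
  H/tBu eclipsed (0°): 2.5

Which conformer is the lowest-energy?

A is eclipsed. tBu at 0° is eclipsed with H at 0° (2.5); NH2 at 120° is eclipsed with COOH at 120° (2.8); iPr at 240° is eclipsed with Br at 240° (3.5). Total 8.8 kcal/mol.
B is eclipsed. tBu at 0° is eclipsed with Br at 0° (4.5); NH2 at 120° is eclipsed with H at 120° (1.5); iPr at 240° is eclipsed with COOH at 240° (3.3). Total 9.3 kcal/mol.
A has the lowest total (8.8 kcal/mol).

A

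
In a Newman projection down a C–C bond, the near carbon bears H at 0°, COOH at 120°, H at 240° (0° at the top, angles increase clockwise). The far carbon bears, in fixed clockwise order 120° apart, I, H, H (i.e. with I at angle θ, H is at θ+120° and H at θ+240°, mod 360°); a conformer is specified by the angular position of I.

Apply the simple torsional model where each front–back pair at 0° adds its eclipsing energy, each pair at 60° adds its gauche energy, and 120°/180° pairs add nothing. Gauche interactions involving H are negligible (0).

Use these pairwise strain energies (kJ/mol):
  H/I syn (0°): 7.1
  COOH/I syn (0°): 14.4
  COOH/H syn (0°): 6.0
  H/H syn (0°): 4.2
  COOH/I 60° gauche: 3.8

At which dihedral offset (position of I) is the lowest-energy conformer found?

300°

I at 0° is eclipsed. H at 0° is eclipsed with I at 0° (7.1); COOH at 120° is eclipsed with H at 120° (6.0); H at 240° is eclipsed with H at 240° (4.2). Total 17.3 kJ/mol.
I at 60° is staggered. COOH at 120° is gauche with I at 60° (3.8). Total 3.8 kJ/mol.
I at 120° is eclipsed. H at 0° is eclipsed with H at 0° (4.2); COOH at 120° is eclipsed with I at 120° (14.4); H at 240° is eclipsed with H at 240° (4.2). Total 22.8 kJ/mol.
I at 180° is staggered. COOH at 120° is gauche with I at 180° (3.8). Total 3.8 kJ/mol.
I at 240° is eclipsed. H at 0° is eclipsed with H at 0° (4.2); COOH at 120° is eclipsed with H at 120° (6.0); H at 240° is eclipsed with I at 240° (7.1). Total 17.3 kJ/mol.
I at 300° (staggered): no non-H gauche contacts → 0.0 kJ/mol.
The minimum (0.0 kJ/mol) occurs with I at 300°.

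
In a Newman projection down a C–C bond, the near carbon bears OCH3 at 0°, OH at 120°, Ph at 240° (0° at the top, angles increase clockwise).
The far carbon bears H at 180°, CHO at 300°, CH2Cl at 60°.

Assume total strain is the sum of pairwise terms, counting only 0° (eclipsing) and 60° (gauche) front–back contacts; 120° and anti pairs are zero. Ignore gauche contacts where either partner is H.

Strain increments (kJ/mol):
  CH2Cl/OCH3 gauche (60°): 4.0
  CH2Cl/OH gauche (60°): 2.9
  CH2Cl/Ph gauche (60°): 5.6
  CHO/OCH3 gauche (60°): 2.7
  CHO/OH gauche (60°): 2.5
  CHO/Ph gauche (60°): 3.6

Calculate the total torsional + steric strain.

13.2 kJ/mol

This conformer (staggered): OCH3(0°)/CHO(300°) gauche 2.7; OCH3(0°)/CH2Cl(60°) gauche 4.0; OH(120°)/CH2Cl(60°) gauche 2.9; Ph(240°)/CHO(300°) gauche 3.6 → 13.2 kJ/mol.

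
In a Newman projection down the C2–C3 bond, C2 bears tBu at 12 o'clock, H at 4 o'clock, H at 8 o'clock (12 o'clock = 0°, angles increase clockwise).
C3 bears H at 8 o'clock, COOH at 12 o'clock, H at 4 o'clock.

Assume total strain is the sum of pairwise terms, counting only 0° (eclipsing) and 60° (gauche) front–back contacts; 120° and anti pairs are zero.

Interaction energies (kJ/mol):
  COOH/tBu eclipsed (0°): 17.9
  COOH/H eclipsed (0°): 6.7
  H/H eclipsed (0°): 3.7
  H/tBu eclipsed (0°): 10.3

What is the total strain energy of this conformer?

25.3 kJ/mol

This conformer (eclipsed): tBu–COOH eclipsed, H–H eclipsed, H–H eclipsed; 17.9 + 3.7 + 3.7 = 25.3 kJ/mol.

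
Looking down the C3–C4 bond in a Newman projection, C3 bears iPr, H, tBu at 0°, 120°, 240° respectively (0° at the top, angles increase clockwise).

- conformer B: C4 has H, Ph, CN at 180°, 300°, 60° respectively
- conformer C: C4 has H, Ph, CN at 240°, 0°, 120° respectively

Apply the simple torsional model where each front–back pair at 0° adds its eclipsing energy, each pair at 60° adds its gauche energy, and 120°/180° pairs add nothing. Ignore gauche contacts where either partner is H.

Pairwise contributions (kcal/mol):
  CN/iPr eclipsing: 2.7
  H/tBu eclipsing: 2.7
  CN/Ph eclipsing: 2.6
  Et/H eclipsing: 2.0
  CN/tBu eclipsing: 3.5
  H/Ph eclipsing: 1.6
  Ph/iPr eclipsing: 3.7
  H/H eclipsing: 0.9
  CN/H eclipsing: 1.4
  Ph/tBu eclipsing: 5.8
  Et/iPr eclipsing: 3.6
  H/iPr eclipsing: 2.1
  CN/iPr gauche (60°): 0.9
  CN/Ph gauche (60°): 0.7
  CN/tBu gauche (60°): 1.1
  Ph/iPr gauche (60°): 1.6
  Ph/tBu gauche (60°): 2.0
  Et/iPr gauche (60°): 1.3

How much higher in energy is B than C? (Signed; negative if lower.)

B (staggered): iPr–Ph gauche, iPr–CN gauche, tBu–Ph gauche; 1.6 + 0.9 + 2.0 = 4.5 kcal/mol.
C (eclipsed): iPr–Ph eclipsed, H–CN eclipsed, tBu–H eclipsed; 3.7 + 1.4 + 2.7 = 7.8 kcal/mol.
E(B) − E(C) = 4.5 − 7.8 = -3.3 kcal/mol.

-3.3 kcal/mol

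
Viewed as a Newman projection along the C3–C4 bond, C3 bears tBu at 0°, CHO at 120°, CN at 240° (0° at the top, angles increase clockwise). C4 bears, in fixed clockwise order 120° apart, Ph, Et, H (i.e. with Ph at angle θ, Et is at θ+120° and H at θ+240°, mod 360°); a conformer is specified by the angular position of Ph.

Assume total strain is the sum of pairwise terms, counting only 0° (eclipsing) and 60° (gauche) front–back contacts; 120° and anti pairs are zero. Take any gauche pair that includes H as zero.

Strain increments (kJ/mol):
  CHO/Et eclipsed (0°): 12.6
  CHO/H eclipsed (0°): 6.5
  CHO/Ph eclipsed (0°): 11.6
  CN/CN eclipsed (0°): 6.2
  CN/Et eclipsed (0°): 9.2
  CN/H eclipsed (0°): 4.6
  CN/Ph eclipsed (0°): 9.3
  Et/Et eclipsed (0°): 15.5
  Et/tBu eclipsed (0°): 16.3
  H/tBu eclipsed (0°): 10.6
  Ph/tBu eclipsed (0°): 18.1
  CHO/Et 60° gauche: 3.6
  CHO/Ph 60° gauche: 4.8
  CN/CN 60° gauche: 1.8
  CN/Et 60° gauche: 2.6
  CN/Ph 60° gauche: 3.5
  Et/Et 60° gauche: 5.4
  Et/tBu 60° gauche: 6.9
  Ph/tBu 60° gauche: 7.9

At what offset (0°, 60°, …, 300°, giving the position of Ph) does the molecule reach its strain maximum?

0°

Ph at 0° is eclipsed. tBu at 0° is eclipsed with Ph at 0° (18.1); CHO at 120° is eclipsed with Et at 120° (12.6); CN at 240° is eclipsed with H at 240° (4.6). Total 35.3 kJ/mol.
Ph at 60° is staggered. tBu at 0° is gauche with Ph at 60° (7.9); CHO at 120° is gauche with Ph at 60° (4.8); CHO at 120° is gauche with Et at 180° (3.6); CN at 240° is gauche with Et at 180° (2.6). Total 18.9 kJ/mol.
Ph at 120° is eclipsed. tBu at 0° is eclipsed with H at 0° (10.6); CHO at 120° is eclipsed with Ph at 120° (11.6); CN at 240° is eclipsed with Et at 240° (9.2). Total 31.4 kJ/mol.
Ph at 180° is staggered. tBu at 0° is gauche with Et at 300° (6.9); CHO at 120° is gauche with Ph at 180° (4.8); CN at 240° is gauche with Ph at 180° (3.5); CN at 240° is gauche with Et at 300° (2.6). Total 17.8 kJ/mol.
Ph at 240° is eclipsed. tBu at 0° is eclipsed with Et at 0° (16.3); CHO at 120° is eclipsed with H at 120° (6.5); CN at 240° is eclipsed with Ph at 240° (9.3). Total 32.1 kJ/mol.
Ph at 300° is staggered. tBu at 0° is gauche with Ph at 300° (7.9); tBu at 0° is gauche with Et at 60° (6.9); CHO at 120° is gauche with Et at 60° (3.6); CN at 240° is gauche with Ph at 300° (3.5). Total 21.9 kJ/mol.
The maximum (35.3 kJ/mol) occurs with Ph at 0°.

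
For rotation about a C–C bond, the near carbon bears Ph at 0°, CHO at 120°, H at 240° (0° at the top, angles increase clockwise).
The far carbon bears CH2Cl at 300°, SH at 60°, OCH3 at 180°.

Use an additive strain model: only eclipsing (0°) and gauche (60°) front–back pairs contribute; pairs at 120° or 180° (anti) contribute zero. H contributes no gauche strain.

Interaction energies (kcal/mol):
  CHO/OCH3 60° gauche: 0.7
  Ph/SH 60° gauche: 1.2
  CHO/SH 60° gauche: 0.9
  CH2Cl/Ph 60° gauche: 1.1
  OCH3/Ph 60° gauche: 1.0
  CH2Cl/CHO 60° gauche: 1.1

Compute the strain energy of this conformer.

3.9 kcal/mol

This conformer (staggered): Ph–CH2Cl gauche, Ph–SH gauche, CHO–SH gauche, CHO–OCH3 gauche; 1.1 + 1.2 + 0.9 + 0.7 = 3.9 kcal/mol.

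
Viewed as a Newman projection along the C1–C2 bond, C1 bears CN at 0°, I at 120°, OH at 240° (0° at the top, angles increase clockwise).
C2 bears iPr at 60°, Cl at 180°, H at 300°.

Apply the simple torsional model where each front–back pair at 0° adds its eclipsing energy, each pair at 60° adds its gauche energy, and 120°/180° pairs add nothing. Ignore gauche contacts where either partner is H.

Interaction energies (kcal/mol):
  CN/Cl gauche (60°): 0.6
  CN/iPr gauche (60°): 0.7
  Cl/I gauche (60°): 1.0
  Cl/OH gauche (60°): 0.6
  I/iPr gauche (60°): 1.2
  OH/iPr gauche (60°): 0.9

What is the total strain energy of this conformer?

This conformer (staggered): CN(0°)/iPr(60°) gauche 0.7; I(120°)/iPr(60°) gauche 1.2; I(120°)/Cl(180°) gauche 1.0; OH(240°)/Cl(180°) gauche 0.6 → 3.5 kcal/mol.

3.5 kcal/mol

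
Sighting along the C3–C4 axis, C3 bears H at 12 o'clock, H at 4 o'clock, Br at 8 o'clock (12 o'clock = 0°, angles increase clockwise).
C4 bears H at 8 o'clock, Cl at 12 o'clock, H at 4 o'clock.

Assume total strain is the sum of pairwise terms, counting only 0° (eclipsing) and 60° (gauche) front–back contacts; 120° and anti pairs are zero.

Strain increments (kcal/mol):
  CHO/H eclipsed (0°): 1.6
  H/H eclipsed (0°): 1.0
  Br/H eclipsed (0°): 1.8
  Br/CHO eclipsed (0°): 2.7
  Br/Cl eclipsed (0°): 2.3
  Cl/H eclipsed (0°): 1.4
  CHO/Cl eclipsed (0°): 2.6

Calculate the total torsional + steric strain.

4.2 kcal/mol

This conformer (eclipsed): H(0°)/Cl(0°) eclipsed 1.4; H(120°)/H(120°) eclipsed 1.0; Br(240°)/H(240°) eclipsed 1.8 → 4.2 kcal/mol.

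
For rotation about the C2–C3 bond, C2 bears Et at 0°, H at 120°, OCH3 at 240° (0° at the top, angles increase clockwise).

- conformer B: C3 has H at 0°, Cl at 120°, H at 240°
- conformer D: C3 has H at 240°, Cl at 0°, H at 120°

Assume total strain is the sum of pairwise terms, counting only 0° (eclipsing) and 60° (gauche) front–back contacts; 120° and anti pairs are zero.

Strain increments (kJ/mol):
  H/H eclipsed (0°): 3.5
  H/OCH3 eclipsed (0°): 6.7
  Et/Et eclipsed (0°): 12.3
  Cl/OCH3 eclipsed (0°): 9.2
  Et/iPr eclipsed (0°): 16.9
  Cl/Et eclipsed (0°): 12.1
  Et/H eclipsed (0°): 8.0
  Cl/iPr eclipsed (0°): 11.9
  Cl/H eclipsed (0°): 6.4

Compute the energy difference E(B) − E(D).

B (eclipsed): Et–H eclipsed, H–Cl eclipsed, OCH3–H eclipsed; 8.0 + 6.4 + 6.7 = 21.1 kJ/mol.
D (eclipsed): Et–Cl eclipsed, H–H eclipsed, OCH3–H eclipsed; 12.1 + 3.5 + 6.7 = 22.3 kJ/mol.
E(B) − E(D) = 21.1 − 22.3 = -1.2 kJ/mol.

-1.2 kJ/mol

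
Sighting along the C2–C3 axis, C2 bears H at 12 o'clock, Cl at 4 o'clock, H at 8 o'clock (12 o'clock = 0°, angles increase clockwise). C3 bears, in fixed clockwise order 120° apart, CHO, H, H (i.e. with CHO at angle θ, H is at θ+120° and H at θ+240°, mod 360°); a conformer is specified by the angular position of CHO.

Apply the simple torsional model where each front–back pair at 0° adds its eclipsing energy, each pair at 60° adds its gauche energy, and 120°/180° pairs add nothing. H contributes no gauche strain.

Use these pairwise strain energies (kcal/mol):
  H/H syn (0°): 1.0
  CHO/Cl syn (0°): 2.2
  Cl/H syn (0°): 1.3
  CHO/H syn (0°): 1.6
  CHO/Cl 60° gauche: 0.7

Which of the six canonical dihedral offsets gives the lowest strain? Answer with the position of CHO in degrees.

CHO at 0° (eclipsed): H–CHO eclipsed, Cl–H eclipsed, H–H eclipsed; 1.6 + 1.3 + 1.0 = 3.9 kcal/mol.
CHO at 60° (staggered): Cl–CHO gauche; 0.7 = 0.7 kcal/mol.
CHO at 120° (eclipsed): H–H eclipsed, Cl–CHO eclipsed, H–H eclipsed; 1.0 + 2.2 + 1.0 = 4.2 kcal/mol.
CHO at 180° (staggered): Cl–CHO gauche; 0.7 = 0.7 kcal/mol.
CHO at 240° (eclipsed): H–H eclipsed, Cl–H eclipsed, H–CHO eclipsed; 1.0 + 1.3 + 1.6 = 3.9 kcal/mol.
CHO at 300° (staggered): no non-H gauche contacts → 0.0 kcal/mol.
The minimum (0.0 kcal/mol) occurs with CHO at 300°.

300°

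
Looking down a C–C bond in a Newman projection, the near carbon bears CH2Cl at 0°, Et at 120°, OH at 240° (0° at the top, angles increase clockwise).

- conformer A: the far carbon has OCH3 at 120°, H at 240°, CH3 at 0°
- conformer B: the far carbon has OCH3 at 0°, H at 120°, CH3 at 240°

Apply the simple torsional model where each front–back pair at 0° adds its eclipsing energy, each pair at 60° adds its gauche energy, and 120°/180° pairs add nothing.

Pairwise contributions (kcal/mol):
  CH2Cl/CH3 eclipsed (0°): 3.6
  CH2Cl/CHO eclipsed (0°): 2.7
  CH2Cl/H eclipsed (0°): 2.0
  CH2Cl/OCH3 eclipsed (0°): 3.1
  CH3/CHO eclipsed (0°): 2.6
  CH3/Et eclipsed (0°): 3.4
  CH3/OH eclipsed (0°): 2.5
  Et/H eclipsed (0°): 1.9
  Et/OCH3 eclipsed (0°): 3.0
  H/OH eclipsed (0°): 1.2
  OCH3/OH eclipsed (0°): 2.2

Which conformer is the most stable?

B

A (eclipsed): CH2Cl(0°)/CH3(0°) eclipsed 3.6; Et(120°)/OCH3(120°) eclipsed 3.0; OH(240°)/H(240°) eclipsed 1.2 → 7.8 kcal/mol.
B (eclipsed): CH2Cl(0°)/OCH3(0°) eclipsed 3.1; Et(120°)/H(120°) eclipsed 1.9; OH(240°)/CH3(240°) eclipsed 2.5 → 7.5 kcal/mol.
B has the lowest total (7.5 kcal/mol).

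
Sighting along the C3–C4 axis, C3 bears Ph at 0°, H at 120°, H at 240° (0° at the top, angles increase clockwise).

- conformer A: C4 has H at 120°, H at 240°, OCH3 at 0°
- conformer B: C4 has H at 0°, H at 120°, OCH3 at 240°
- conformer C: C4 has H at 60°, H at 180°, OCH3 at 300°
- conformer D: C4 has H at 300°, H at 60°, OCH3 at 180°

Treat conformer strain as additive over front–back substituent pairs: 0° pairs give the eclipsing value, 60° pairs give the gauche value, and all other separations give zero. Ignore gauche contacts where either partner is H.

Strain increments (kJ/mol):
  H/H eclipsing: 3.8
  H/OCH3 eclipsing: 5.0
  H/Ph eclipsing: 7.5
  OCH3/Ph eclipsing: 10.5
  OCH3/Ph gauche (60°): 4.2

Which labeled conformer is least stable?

A (eclipsed): Ph–OCH3 eclipsed, H–H eclipsed, H–H eclipsed; 10.5 + 3.8 + 3.8 = 18.1 kJ/mol.
B (eclipsed): Ph–H eclipsed, H–H eclipsed, H–OCH3 eclipsed; 7.5 + 3.8 + 5.0 = 16.3 kJ/mol.
C (staggered): Ph–OCH3 gauche; 4.2 = 4.2 kJ/mol.
D (staggered): no non-H gauche contacts → 0.0 kJ/mol.
A has the highest total (18.1 kJ/mol).

A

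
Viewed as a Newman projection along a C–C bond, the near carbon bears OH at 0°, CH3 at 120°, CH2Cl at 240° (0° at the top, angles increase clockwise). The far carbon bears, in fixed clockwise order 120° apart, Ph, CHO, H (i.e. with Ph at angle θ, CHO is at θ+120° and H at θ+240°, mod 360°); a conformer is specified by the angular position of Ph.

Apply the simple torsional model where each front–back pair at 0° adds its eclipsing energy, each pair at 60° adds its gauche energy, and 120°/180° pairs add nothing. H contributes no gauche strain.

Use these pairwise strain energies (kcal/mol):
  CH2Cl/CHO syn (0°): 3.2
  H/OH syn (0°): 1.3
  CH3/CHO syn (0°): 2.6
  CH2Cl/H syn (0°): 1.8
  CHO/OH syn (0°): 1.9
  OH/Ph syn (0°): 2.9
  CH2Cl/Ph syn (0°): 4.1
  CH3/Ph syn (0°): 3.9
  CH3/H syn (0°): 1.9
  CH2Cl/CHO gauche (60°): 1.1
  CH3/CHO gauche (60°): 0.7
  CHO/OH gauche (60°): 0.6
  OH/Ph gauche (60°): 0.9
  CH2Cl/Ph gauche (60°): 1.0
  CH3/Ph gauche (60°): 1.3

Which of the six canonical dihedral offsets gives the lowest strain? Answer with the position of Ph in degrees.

Ph at 0° (eclipsed): OH(0°)/Ph(0°) eclipsed 2.9; CH3(120°)/CHO(120°) eclipsed 2.6; CH2Cl(240°)/H(240°) eclipsed 1.8 → 7.3 kcal/mol.
Ph at 60° (staggered): OH(0°)/Ph(60°) gauche 0.9; CH3(120°)/Ph(60°) gauche 1.3; CH3(120°)/CHO(180°) gauche 0.7; CH2Cl(240°)/CHO(180°) gauche 1.1 → 4.0 kcal/mol.
Ph at 120° (eclipsed): OH(0°)/H(0°) eclipsed 1.3; CH3(120°)/Ph(120°) eclipsed 3.9; CH2Cl(240°)/CHO(240°) eclipsed 3.2 → 8.4 kcal/mol.
Ph at 180° (staggered): OH(0°)/CHO(300°) gauche 0.6; CH3(120°)/Ph(180°) gauche 1.3; CH2Cl(240°)/Ph(180°) gauche 1.0; CH2Cl(240°)/CHO(300°) gauche 1.1 → 4.0 kcal/mol.
Ph at 240° (eclipsed): OH(0°)/CHO(0°) eclipsed 1.9; CH3(120°)/H(120°) eclipsed 1.9; CH2Cl(240°)/Ph(240°) eclipsed 4.1 → 7.9 kcal/mol.
Ph at 300° (staggered): OH(0°)/Ph(300°) gauche 0.9; OH(0°)/CHO(60°) gauche 0.6; CH3(120°)/CHO(60°) gauche 0.7; CH2Cl(240°)/Ph(300°) gauche 1.0 → 3.2 kcal/mol.
The minimum (3.2 kcal/mol) occurs with Ph at 300°.

300°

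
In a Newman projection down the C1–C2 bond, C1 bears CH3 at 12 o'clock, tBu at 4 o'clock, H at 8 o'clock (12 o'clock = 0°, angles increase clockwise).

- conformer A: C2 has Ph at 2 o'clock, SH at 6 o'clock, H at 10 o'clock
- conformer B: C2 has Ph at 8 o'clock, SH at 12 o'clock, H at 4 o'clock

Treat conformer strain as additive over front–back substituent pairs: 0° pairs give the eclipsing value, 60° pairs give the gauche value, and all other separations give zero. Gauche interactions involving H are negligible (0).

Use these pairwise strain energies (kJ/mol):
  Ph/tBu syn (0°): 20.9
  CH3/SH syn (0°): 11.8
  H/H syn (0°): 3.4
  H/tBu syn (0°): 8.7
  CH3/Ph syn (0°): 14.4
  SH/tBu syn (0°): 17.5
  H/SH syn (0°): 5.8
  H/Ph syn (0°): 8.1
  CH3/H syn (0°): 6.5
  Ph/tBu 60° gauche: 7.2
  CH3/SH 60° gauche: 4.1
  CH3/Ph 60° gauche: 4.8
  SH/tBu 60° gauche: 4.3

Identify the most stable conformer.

A

A is staggered. CH3 at 0° is gauche with Ph at 60° (4.8); tBu at 120° is gauche with Ph at 60° (7.2); tBu at 120° is gauche with SH at 180° (4.3). Total 16.3 kJ/mol.
B is eclipsed. CH3 at 0° is eclipsed with SH at 0° (11.8); tBu at 120° is eclipsed with H at 120° (8.7); H at 240° is eclipsed with Ph at 240° (8.1). Total 28.6 kJ/mol.
A has the lowest total (16.3 kJ/mol).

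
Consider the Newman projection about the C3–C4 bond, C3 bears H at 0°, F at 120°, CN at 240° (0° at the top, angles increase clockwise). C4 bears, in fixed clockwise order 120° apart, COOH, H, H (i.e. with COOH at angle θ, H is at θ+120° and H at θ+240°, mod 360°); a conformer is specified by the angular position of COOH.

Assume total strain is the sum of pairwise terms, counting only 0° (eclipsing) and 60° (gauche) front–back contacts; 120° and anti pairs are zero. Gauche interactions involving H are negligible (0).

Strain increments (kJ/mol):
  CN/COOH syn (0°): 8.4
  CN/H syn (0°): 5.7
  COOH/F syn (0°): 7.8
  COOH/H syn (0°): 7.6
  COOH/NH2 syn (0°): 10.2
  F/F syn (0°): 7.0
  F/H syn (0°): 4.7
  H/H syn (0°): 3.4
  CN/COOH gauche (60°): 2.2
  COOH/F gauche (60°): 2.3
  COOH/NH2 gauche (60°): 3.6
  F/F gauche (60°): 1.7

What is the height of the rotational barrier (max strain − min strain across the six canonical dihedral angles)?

COOH at 0° (eclipsed): H–COOH eclipsed, F–H eclipsed, CN–H eclipsed; 7.6 + 4.7 + 5.7 = 18.0 kJ/mol.
COOH at 60° (staggered): F–COOH gauche; 2.3 = 2.3 kJ/mol.
COOH at 120° (eclipsed): H–H eclipsed, F–COOH eclipsed, CN–H eclipsed; 3.4 + 7.8 + 5.7 = 16.9 kJ/mol.
COOH at 180° (staggered): F–COOH gauche, CN–COOH gauche; 2.3 + 2.2 = 4.5 kJ/mol.
COOH at 240° (eclipsed): H–H eclipsed, F–H eclipsed, CN–COOH eclipsed; 3.4 + 4.7 + 8.4 = 16.5 kJ/mol.
COOH at 300° (staggered): CN–COOH gauche; 2.2 = 2.2 kJ/mol.
Max at 0° (18.0 kJ/mol), min at 300° (2.2 kJ/mol); barrier = 15.8 kJ/mol.

15.8 kJ/mol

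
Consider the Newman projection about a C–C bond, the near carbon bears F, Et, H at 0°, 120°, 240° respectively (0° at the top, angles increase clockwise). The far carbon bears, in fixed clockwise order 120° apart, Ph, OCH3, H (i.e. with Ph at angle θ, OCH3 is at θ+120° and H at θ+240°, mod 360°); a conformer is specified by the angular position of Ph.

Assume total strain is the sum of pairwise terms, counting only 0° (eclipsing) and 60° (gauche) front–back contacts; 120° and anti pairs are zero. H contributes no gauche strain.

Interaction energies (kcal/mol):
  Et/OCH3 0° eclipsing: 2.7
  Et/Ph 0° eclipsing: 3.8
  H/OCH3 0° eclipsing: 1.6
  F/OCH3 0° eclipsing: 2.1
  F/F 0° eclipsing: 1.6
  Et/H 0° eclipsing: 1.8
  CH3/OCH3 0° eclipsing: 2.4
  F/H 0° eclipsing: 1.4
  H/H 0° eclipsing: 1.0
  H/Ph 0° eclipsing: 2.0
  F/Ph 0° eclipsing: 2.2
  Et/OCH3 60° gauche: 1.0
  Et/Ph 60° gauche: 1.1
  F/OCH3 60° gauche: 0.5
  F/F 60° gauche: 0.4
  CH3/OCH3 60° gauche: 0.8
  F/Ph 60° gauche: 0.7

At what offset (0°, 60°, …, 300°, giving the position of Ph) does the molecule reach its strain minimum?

Ph at 0° (eclipsed): F(0°)/Ph(0°) eclipsed 2.2; Et(120°)/OCH3(120°) eclipsed 2.7; H(240°)/H(240°) eclipsed 1.0 → 5.9 kcal/mol.
Ph at 60° (staggered): F(0°)/Ph(60°) gauche 0.7; Et(120°)/Ph(60°) gauche 1.1; Et(120°)/OCH3(180°) gauche 1.0 → 2.8 kcal/mol.
Ph at 120° (eclipsed): F(0°)/H(0°) eclipsed 1.4; Et(120°)/Ph(120°) eclipsed 3.8; H(240°)/OCH3(240°) eclipsed 1.6 → 6.8 kcal/mol.
Ph at 180° (staggered): F(0°)/OCH3(300°) gauche 0.5; Et(120°)/Ph(180°) gauche 1.1 → 1.6 kcal/mol.
Ph at 240° (eclipsed): F(0°)/OCH3(0°) eclipsed 2.1; Et(120°)/H(120°) eclipsed 1.8; H(240°)/Ph(240°) eclipsed 2.0 → 5.9 kcal/mol.
Ph at 300° (staggered): F(0°)/Ph(300°) gauche 0.7; F(0°)/OCH3(60°) gauche 0.5; Et(120°)/OCH3(60°) gauche 1.0 → 2.2 kcal/mol.
The minimum (1.6 kcal/mol) occurs with Ph at 180°.

180°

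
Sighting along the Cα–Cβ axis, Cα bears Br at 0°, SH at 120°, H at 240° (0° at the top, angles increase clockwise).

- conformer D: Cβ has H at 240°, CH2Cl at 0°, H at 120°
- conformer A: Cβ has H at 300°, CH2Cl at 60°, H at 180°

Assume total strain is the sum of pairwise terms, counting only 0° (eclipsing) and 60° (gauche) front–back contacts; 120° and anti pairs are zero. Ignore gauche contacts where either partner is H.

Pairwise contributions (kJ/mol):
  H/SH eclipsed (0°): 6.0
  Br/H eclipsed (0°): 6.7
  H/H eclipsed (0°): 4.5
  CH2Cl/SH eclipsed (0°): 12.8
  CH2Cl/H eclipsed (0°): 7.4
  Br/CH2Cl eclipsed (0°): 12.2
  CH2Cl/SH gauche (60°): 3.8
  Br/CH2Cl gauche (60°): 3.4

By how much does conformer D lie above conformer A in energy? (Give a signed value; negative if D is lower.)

D (eclipsed): Br(0°)/CH2Cl(0°) eclipsed 12.2; SH(120°)/H(120°) eclipsed 6.0; H(240°)/H(240°) eclipsed 4.5 → 22.7 kJ/mol.
A (staggered): Br(0°)/CH2Cl(60°) gauche 3.4; SH(120°)/CH2Cl(60°) gauche 3.8 → 7.2 kJ/mol.
E(D) − E(A) = 22.7 − 7.2 = +15.5 kJ/mol.

+15.5 kJ/mol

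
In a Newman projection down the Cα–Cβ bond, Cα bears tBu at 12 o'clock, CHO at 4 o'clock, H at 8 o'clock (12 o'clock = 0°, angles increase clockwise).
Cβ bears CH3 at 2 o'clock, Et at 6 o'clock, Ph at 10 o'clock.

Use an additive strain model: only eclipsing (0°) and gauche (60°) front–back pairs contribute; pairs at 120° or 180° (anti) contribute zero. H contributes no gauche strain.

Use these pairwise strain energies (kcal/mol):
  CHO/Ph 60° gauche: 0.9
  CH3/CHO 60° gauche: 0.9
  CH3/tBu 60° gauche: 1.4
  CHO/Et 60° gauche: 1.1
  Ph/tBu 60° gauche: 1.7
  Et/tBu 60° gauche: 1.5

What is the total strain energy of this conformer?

5.1 kcal/mol

This conformer (staggered): tBu(0°)/CH3(60°) gauche 1.4; tBu(0°)/Ph(300°) gauche 1.7; CHO(120°)/CH3(60°) gauche 0.9; CHO(120°)/Et(180°) gauche 1.1 → 5.1 kcal/mol.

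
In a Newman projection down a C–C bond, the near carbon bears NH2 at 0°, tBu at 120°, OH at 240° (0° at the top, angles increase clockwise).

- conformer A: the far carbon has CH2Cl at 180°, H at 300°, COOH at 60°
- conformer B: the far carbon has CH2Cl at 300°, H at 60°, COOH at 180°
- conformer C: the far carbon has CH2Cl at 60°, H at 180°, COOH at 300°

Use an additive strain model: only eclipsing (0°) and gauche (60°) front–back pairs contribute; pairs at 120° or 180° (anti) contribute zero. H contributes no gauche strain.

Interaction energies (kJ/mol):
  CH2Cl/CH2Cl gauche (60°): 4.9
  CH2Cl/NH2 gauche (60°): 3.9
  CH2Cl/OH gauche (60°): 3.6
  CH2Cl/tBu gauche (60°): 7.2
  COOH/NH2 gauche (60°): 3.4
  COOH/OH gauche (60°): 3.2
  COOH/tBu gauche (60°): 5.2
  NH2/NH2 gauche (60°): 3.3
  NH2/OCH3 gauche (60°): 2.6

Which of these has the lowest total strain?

A is staggered. NH2 at 0° is gauche with COOH at 60° (3.4); tBu at 120° is gauche with CH2Cl at 180° (7.2); tBu at 120° is gauche with COOH at 60° (5.2); OH at 240° is gauche with CH2Cl at 180° (3.6). Total 19.4 kJ/mol.
B is staggered. NH2 at 0° is gauche with CH2Cl at 300° (3.9); tBu at 120° is gauche with COOH at 180° (5.2); OH at 240° is gauche with CH2Cl at 300° (3.6); OH at 240° is gauche with COOH at 180° (3.2). Total 15.9 kJ/mol.
C is staggered. NH2 at 0° is gauche with CH2Cl at 60° (3.9); NH2 at 0° is gauche with COOH at 300° (3.4); tBu at 120° is gauche with CH2Cl at 60° (7.2); OH at 240° is gauche with COOH at 300° (3.2). Total 17.7 kJ/mol.
B has the lowest total (15.9 kJ/mol).

B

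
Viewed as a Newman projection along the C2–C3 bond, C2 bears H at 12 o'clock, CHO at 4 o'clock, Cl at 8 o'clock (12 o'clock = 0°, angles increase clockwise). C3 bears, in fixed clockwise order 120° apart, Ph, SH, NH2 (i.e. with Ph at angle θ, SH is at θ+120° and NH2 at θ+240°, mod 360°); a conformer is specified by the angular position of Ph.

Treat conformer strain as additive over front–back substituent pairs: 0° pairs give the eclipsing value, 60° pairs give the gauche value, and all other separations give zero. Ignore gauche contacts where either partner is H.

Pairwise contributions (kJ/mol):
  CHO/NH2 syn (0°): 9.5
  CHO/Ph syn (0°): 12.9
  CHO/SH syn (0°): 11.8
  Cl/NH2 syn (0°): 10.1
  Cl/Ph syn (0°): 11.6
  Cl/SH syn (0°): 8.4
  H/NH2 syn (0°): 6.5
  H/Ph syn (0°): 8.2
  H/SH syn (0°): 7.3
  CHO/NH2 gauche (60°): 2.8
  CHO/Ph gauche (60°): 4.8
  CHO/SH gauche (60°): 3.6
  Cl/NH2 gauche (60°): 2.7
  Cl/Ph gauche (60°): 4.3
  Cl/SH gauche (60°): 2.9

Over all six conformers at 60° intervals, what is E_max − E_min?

Ph at 0° (eclipsed): H(0°)/Ph(0°) eclipsed 8.2; CHO(120°)/SH(120°) eclipsed 11.8; Cl(240°)/NH2(240°) eclipsed 10.1 → 30.1 kJ/mol.
Ph at 60° (staggered): CHO(120°)/Ph(60°) gauche 4.8; CHO(120°)/SH(180°) gauche 3.6; Cl(240°)/SH(180°) gauche 2.9; Cl(240°)/NH2(300°) gauche 2.7 → 14.0 kJ/mol.
Ph at 120° (eclipsed): H(0°)/NH2(0°) eclipsed 6.5; CHO(120°)/Ph(120°) eclipsed 12.9; Cl(240°)/SH(240°) eclipsed 8.4 → 27.8 kJ/mol.
Ph at 180° (staggered): CHO(120°)/Ph(180°) gauche 4.8; CHO(120°)/NH2(60°) gauche 2.8; Cl(240°)/Ph(180°) gauche 4.3; Cl(240°)/SH(300°) gauche 2.9 → 14.8 kJ/mol.
Ph at 240° (eclipsed): H(0°)/SH(0°) eclipsed 7.3; CHO(120°)/NH2(120°) eclipsed 9.5; Cl(240°)/Ph(240°) eclipsed 11.6 → 28.4 kJ/mol.
Ph at 300° (staggered): CHO(120°)/SH(60°) gauche 3.6; CHO(120°)/NH2(180°) gauche 2.8; Cl(240°)/Ph(300°) gauche 4.3; Cl(240°)/NH2(180°) gauche 2.7 → 13.4 kJ/mol.
Max at 0° (30.1 kJ/mol), min at 300° (13.4 kJ/mol); barrier = 16.7 kJ/mol.

16.7 kJ/mol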